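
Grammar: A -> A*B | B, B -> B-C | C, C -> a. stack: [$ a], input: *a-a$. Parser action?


'a' on top is the handle for C -> a
Action: reduce (C -> a)


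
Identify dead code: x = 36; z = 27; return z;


x is assigned but never read
Dead: 'x = 36'


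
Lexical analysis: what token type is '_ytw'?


Pattern: letter/underscore followed by alphanumerics, not a keyword
Type: IDENTIFIER


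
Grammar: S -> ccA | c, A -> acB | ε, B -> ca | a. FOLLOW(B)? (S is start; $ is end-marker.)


$ ∈ FOLLOW(S). For each A -> αBβ: add FIRST(β)\{ε} to FOLLOW(B); if β nullable, add FOLLOW(A).
FOLLOW(B) = {$}


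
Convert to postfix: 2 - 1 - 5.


Left to right (same or higher precedence on left)
Postfix: 2 1 - 5 -


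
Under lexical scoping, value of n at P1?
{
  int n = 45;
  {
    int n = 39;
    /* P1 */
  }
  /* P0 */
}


n declared in the same block as P1
n = 39


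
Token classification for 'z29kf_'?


Pattern: letter/underscore followed by alphanumerics, not a keyword
Type: IDENTIFIER


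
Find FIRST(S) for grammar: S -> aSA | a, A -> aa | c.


Per alternative of S: FIRST(aSA) = {a}; FIRST(a) = {a}
FIRST(S) = {a}


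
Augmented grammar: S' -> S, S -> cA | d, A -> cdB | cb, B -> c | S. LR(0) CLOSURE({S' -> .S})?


Start: S' -> .S
For each item with dot before a nonterminal B, add B -> .γ for every B-production
Closure: [S' -> .S, S -> .cA, S -> .d]


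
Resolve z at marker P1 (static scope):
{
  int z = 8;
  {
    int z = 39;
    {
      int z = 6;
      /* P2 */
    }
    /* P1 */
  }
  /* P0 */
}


z declared in the same block as P1
z = 39


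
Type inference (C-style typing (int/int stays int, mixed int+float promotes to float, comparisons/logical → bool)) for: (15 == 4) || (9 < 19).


Operand types: bool || bool
Rule: logical operators take bool operands and yield bool
Result type: bool


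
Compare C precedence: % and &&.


'%' is multiplicative (level 10); '&&' is logical AND (level 2)
Higher level binds tighter
'%' has higher precedence than '&&'


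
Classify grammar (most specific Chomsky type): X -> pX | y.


Right-linear: every RHS is a terminal or a terminal followed by one nonterminal
Classification: Type 3 (Regular)


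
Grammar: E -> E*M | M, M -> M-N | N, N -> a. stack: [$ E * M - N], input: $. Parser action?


handle 'M-N' on top
Action: reduce (M -> M-N)


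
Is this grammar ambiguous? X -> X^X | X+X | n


'n^n+n' has two parse trees (no precedence encoded between ^ and +)
Ambiguous


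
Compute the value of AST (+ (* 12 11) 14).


Evaluate inner: (* 12 11) = 132
Evaluate root: (+ 132 14) = 146
Result: 146


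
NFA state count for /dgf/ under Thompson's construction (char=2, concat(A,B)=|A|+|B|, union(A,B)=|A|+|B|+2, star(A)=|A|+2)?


Syntax tree has 3 char leaf(s), 0 union(s), 0 star(s)
chars contribute 3×2 = 6; each union adds +2; each star adds +2
Total: 6 + 0 + 0 = 6 states


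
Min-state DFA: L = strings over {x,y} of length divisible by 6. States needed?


Track length mod 6: states 0..5, accept at 0
Minimal DFA: 6 states


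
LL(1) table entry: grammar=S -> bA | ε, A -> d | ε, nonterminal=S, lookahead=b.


For [S, b]: 'b' ∈ FIRST(bA)
Entry: S -> bA


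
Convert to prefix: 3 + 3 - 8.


left-to-right (same/higher precedence on left): tree is (- (+ 3 3) 8)
Prefix: - + 3 3 8


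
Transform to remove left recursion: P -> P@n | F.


Left-recursive alternatives: P@n; non-recursive: F
Introduce P': P -> FP', P' -> @nP' | ε


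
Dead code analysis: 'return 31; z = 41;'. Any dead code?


statement follows a return and is unreachable
Dead: 'z = 41'


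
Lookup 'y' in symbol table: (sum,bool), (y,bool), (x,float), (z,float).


Lookup 'y' → type bool


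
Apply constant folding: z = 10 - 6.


10 - 6 = 4 at compile time
Optimized: z = 4


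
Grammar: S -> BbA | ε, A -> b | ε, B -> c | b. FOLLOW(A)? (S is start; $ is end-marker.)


$ ∈ FOLLOW(S). For each A -> αBβ: add FIRST(β)\{ε} to FOLLOW(B); if β nullable, add FOLLOW(A).
FOLLOW(A) = {$}


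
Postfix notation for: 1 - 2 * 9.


* has higher precedence, evaluate 2*9 first
Postfix: 1 2 9 * -


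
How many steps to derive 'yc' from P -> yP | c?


Derivation: P => yP => yc
Steps: 2


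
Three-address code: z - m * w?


Break into single-operator statements:
t1 = m * w
t2 = z - t1


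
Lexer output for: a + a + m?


Scan left to right, longest-match per lexeme
Tokens: ID(a), OP(+), ID(a), OP(+), ID(m)


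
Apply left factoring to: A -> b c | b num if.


Common prefix: 'b'
Factored: A -> b A', A' -> c | num if


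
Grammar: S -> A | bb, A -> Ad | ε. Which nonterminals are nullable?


A nonterminal is nullable iff some alternative derives ε (directly, or every symbol in it is nullable)
Nullable: {A, S}


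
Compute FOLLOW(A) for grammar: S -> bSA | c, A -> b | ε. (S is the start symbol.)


$ ∈ FOLLOW(S). For each A -> αBβ: add FIRST(β)\{ε} to FOLLOW(B); if β nullable, add FOLLOW(A).
FOLLOW(A) = {$, b}


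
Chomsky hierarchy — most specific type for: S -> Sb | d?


Left-linear: every RHS is a terminal or one nonterminal followed by a terminal
Classification: Type 3 (Regular)


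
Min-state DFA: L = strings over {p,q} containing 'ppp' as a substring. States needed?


KMP-style automaton: 3 progress states + 1 absorbing accept = 4
Minimal DFA: 4 states


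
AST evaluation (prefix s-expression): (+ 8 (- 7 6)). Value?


Evaluate inner: (- 7 6) = 1
Evaluate root: (+ 8 1) = 9
Result: 9


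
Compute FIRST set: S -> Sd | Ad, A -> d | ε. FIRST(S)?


Per alternative of S: FIRST(Sd) = {d}; FIRST(Ad) = {d}
FIRST(S) = {d}


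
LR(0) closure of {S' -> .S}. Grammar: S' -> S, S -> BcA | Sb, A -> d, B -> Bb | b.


Start: S' -> .S
For each item with dot before a nonterminal B, add B -> .γ for every B-production
Closure: [S' -> .S, S -> .BcA, S -> .Sb, B -> .Bb, B -> .b]


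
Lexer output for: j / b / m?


Scan left to right, longest-match per lexeme
Tokens: ID(j), OP(/), ID(b), OP(/), ID(m)


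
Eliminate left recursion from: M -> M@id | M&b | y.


Left-recursive alternatives: M@id, M&b; non-recursive: y
Introduce M': M -> yM', M' -> @idM' | &bM' | ε


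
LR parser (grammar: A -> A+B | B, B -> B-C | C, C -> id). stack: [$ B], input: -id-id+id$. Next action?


shift '-' to continue B -> B-C
Action: shift


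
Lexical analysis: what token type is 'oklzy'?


Pattern: letter/underscore followed by alphanumerics, not a keyword
Type: IDENTIFIER


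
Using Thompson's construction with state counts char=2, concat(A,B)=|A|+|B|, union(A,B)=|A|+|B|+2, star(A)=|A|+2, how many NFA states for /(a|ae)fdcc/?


Syntax tree has 7 char leaf(s), 1 union(s), 0 star(s)
chars contribute 7×2 = 14; each union adds +2; each star adds +2
Total: 14 + 2 + 0 = 16 states


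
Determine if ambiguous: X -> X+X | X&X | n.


'n+n&n' has two parse trees (no precedence encoded between + and &)
Ambiguous


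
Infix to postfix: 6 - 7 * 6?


* has higher precedence, evaluate 7*6 first
Postfix: 6 7 6 * -


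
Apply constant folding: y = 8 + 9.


8 + 9 = 17 at compile time
Optimized: y = 17


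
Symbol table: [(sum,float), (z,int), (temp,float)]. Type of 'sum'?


Lookup 'sum' → type float


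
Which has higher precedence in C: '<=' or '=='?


'<=' is relational (level 7); '==' is equality (level 6)
Higher level binds tighter
'<=' has higher precedence than '=='


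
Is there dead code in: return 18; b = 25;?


statement follows a return and is unreachable
Dead: 'b = 25'


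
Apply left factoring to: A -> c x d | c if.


Common prefix: 'c'
Factored: A -> c A', A' -> x d | if


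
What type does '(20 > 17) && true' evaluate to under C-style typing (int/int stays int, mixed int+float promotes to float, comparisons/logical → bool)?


Operand types: bool && bool
Rule: logical operators take bool operands and yield bool
Result type: bool


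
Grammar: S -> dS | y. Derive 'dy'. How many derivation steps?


Derivation: S => dS => dy
Steps: 2


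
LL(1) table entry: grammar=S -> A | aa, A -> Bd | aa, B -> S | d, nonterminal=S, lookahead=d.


For [S, d]: 'd' ∈ FIRST(A)
Entry: S -> A


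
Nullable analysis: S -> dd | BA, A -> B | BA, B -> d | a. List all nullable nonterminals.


A nonterminal is nullable iff some alternative derives ε (directly, or every symbol in it is nullable)
Nullable: {}


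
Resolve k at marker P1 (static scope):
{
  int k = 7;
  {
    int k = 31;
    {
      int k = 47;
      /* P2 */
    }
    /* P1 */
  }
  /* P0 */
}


k declared in the same block as P1
k = 31


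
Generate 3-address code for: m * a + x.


Break into single-operator statements:
t1 = m * a
t2 = t1 + x


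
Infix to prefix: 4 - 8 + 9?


left-to-right (same/higher precedence on left): tree is (+ (- 4 8) 9)
Prefix: + - 4 8 9


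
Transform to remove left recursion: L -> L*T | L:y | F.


Left-recursive alternatives: L*T, L:y; non-recursive: F
Introduce L': L -> FL', L' -> *TL' | :yL' | ε


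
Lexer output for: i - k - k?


Scan left to right, longest-match per lexeme
Tokens: ID(i), OP(-), ID(k), OP(-), ID(k)


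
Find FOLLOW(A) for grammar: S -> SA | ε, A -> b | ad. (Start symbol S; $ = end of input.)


$ ∈ FOLLOW(S). For each A -> αBβ: add FIRST(β)\{ε} to FOLLOW(B); if β nullable, add FOLLOW(A).
FOLLOW(A) = {$, a, b}


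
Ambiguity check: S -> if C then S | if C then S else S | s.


dangling else: 'if C then if C then s else s' parses two ways
Ambiguous


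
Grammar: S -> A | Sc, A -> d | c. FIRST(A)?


Per alternative of A: FIRST(d) = {d}; FIRST(c) = {c}
FIRST(A) = {c, d}


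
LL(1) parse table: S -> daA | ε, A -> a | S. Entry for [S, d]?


For [S, d]: 'd' ∈ FIRST(daA)
Entry: S -> daA


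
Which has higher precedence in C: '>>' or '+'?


'+' is additive (level 9); '>>' is shift (level 8)
Higher level binds tighter
'+' has higher precedence than '>>'


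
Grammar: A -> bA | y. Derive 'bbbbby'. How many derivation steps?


Derivation: A => bA => bbA => bbbA => bbbbA => bbbbbA => bbbbby
Steps: 6


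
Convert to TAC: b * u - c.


Break into single-operator statements:
t1 = b * u
t2 = t1 - c


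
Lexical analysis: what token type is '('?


Pattern: delimiter/punctuation
Type: PUNCTUATION


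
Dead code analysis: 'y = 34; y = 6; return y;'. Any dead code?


first assignment to y is overwritten before any read
Dead: 'y = 34'


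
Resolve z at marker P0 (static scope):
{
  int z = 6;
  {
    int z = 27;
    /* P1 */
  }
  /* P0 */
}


z declared in the same block as P0
z = 6


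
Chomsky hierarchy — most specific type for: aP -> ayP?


LHS has context (more than one symbol) and |LHS| ≤ |RHS|
Classification: Type 1 (Context-Sensitive)


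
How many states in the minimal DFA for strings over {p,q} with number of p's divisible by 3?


Track (count of p) mod 3: states 0..2, accept at 0
Minimal DFA: 3 states


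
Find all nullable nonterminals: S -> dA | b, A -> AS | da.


A nonterminal is nullable iff some alternative derives ε (directly, or every symbol in it is nullable)
Nullable: {}


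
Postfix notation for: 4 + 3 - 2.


Left to right (same or higher precedence on left)
Postfix: 4 3 + 2 -


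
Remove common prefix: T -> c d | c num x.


Common prefix: 'c'
Factored: T -> c T', T' -> d | num x


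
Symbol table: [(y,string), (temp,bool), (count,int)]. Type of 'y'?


Lookup 'y' → type string


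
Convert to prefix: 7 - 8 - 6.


left-to-right (same/higher precedence on left): tree is (- (- 7 8) 6)
Prefix: - - 7 8 6


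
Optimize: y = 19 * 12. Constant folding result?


19 * 12 = 228 at compile time
Optimized: y = 228


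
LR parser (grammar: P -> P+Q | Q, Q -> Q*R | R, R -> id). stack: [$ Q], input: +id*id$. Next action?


lookahead ∉ {*} so Q won't extend; reduce P -> Q
Action: reduce (P -> Q)


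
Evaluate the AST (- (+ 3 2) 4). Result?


Evaluate inner: (+ 3 2) = 5
Evaluate root: (- 5 4) = 1
Result: 1


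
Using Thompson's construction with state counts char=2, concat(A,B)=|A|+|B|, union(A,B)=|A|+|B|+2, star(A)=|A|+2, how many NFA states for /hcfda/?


Syntax tree has 5 char leaf(s), 0 union(s), 0 star(s)
chars contribute 5×2 = 10; each union adds +2; each star adds +2
Total: 10 + 0 + 0 = 10 states


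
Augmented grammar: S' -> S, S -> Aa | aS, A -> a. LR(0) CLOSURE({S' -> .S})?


Start: S' -> .S
For each item with dot before a nonterminal B, add B -> .γ for every B-production
Closure: [S' -> .S, S -> .Aa, S -> .aS, A -> .a]


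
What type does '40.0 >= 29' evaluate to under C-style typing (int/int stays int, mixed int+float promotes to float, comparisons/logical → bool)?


Operand types: float >= int
Rule: comparison yields bool
Result type: bool


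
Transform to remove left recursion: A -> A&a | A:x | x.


Left-recursive alternatives: A&a, A:x; non-recursive: x
Introduce A': A -> xA', A' -> &aA' | :xA' | ε


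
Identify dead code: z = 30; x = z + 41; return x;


z is read by x's definition; x is returned
No dead code


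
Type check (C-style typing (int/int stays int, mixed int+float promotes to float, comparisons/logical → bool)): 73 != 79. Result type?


Operand types: int != int
Rule: comparison yields bool
Result type: bool


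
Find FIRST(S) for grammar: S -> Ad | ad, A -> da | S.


Per alternative of S: FIRST(Ad) = {a, d}; FIRST(ad) = {a}
FIRST(S) = {a, d}


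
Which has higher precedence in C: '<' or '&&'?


'<' is relational (level 7); '&&' is logical AND (level 2)
Higher level binds tighter
'<' has higher precedence than '&&'


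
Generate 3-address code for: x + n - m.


Break into single-operator statements:
t1 = x + n
t2 = t1 - m


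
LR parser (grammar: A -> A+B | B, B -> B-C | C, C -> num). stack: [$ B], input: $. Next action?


lookahead ∉ {-} so B won't extend; reduce A -> B
Action: reduce (A -> B)


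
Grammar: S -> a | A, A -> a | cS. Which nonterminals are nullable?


A nonterminal is nullable iff some alternative derives ε (directly, or every symbol in it is nullable)
Nullable: {}


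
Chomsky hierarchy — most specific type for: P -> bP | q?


Right-linear: every RHS is a terminal or a terminal followed by one nonterminal
Classification: Type 3 (Regular)


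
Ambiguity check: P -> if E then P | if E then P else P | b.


dangling else: 'if E then if E then b else b' parses two ways
Ambiguous


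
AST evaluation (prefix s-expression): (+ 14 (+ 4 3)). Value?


Evaluate inner: (+ 4 3) = 7
Evaluate root: (+ 14 7) = 21
Result: 21


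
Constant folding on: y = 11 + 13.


11 + 13 = 24 at compile time
Optimized: y = 24


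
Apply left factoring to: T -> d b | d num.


Common prefix: 'd'
Factored: T -> d T', T' -> b | num


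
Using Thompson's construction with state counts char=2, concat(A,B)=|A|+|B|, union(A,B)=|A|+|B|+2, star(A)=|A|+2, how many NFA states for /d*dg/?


Syntax tree has 3 char leaf(s), 0 union(s), 1 star(s)
chars contribute 3×2 = 6; each union adds +2; each star adds +2
Total: 6 + 0 + 2 = 8 states


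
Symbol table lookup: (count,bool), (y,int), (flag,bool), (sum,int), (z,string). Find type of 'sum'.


Lookup 'sum' → type int


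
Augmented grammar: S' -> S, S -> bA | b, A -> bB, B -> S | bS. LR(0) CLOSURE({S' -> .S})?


Start: S' -> .S
For each item with dot before a nonterminal B, add B -> .γ for every B-production
Closure: [S' -> .S, S -> .bA, S -> .b]


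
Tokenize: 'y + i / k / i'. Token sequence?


Scan left to right, longest-match per lexeme
Tokens: ID(y), OP(+), ID(i), OP(/), ID(k), OP(/), ID(i)


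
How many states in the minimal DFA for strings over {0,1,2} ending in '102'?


Track the longest suffix of input matching a prefix of '102': 4 classes (prefixes of length 0..3)
Minimal DFA: 4 states


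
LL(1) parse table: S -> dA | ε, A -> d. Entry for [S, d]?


For [S, d]: 'd' ∈ FIRST(dA)
Entry: S -> dA


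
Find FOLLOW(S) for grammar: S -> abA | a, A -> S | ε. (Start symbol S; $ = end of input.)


$ ∈ FOLLOW(S). For each A -> αBβ: add FIRST(β)\{ε} to FOLLOW(B); if β nullable, add FOLLOW(A).
FOLLOW(S) = {$}


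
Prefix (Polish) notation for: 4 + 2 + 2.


left-to-right (same/higher precedence on left): tree is (+ (+ 4 2) 2)
Prefix: + + 4 2 2


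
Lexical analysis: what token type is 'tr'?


Pattern: letter/underscore followed by alphanumerics, not a keyword
Type: IDENTIFIER


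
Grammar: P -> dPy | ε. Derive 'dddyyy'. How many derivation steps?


Derivation: P => dPy => ddPyy => dddPyyy => dddyyy
Steps: 4


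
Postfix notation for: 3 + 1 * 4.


* has higher precedence, evaluate 1*4 first
Postfix: 3 1 4 * +


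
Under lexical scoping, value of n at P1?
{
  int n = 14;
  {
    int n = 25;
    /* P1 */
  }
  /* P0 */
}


n declared in the same block as P1
n = 25


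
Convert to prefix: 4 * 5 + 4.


left-to-right (same/higher precedence on left): tree is (+ (* 4 5) 4)
Prefix: + * 4 5 4


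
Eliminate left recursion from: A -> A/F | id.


Left-recursive alternatives: A/F; non-recursive: id
Introduce A': A -> idA', A' -> /FA' | ε


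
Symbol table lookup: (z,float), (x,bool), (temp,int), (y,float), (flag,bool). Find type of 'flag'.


Lookup 'flag' → type bool


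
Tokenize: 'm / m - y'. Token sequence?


Scan left to right, longest-match per lexeme
Tokens: ID(m), OP(/), ID(m), OP(-), ID(y)


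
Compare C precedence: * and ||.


'*' is multiplicative (level 10); '||' is logical OR (level 1)
Higher level binds tighter
'*' has higher precedence than '||'


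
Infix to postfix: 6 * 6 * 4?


Left to right (same or higher precedence on left)
Postfix: 6 6 * 4 *


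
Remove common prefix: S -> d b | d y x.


Common prefix: 'd'
Factored: S -> d S', S' -> b | y x


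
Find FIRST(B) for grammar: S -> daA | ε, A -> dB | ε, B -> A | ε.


Per alternative of B: FIRST(A) = {d, ε}; FIRST(ε) = {ε}
FIRST(B) = {d, ε}


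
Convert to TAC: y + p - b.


Break into single-operator statements:
t1 = y + p
t2 = t1 - b


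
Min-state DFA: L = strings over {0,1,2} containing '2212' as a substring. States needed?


KMP-style automaton: 4 progress states + 1 absorbing accept = 5
Minimal DFA: 5 states


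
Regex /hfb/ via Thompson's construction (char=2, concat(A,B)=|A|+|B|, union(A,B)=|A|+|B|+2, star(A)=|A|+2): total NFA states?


Syntax tree has 3 char leaf(s), 0 union(s), 0 star(s)
chars contribute 3×2 = 6; each union adds +2; each star adds +2
Total: 6 + 0 + 0 = 6 states


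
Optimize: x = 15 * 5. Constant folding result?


15 * 5 = 75 at compile time
Optimized: x = 75


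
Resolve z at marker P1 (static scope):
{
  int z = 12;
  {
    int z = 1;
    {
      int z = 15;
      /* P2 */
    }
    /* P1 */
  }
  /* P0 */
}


z declared in the same block as P1
z = 1


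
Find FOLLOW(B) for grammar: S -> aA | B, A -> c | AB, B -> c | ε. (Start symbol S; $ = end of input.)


$ ∈ FOLLOW(S). For each A -> αBβ: add FIRST(β)\{ε} to FOLLOW(B); if β nullable, add FOLLOW(A).
FOLLOW(B) = {$, c}


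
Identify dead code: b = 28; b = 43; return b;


first assignment to b is overwritten before any read
Dead: 'b = 28'


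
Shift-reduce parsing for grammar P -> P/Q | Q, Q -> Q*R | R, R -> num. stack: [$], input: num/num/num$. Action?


no handle on stack; shift 'num'
Action: shift


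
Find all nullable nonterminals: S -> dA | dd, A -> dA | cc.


A nonterminal is nullable iff some alternative derives ε (directly, or every symbol in it is nullable)
Nullable: {}


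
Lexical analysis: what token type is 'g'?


Pattern: letter/underscore followed by alphanumerics, not a keyword
Type: IDENTIFIER


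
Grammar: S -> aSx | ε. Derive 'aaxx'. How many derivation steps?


Derivation: S => aSx => aaSxx => aaxx
Steps: 3


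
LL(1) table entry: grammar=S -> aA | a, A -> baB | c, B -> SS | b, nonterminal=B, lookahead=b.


For [B, b]: 'b' ∈ FIRST(b)
Entry: B -> b


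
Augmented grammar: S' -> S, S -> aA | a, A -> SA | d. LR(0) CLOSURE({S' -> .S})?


Start: S' -> .S
For each item with dot before a nonterminal B, add B -> .γ for every B-production
Closure: [S' -> .S, S -> .aA, S -> .a]


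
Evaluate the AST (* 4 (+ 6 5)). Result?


Evaluate inner: (+ 6 5) = 11
Evaluate root: (* 4 11) = 44
Result: 44


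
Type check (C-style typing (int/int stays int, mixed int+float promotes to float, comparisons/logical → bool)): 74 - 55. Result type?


Operand types: int - int
Rule: mixed int/float promotes to float; int/int stays int
Result type: int


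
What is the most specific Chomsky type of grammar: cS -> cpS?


LHS has context (more than one symbol) and |LHS| ≤ |RHS|
Classification: Type 1 (Context-Sensitive)


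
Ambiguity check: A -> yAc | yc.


balanced y^n…c^n: each string has a unique parse
Unambiguous


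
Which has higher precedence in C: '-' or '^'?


'-' is additive (level 9); '^' is bitwise XOR (level 4)
Higher level binds tighter
'-' has higher precedence than '^'


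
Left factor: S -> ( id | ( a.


Common prefix: '('
Factored: S -> ( S', S' -> id | a


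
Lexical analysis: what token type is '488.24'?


Pattern: digits with a decimal point
Type: FLOAT_LITERAL


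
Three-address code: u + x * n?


Break into single-operator statements:
t1 = x * n
t2 = u + t1


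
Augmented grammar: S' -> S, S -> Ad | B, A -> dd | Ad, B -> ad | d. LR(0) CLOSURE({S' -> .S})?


Start: S' -> .S
For each item with dot before a nonterminal B, add B -> .γ for every B-production
Closure: [S' -> .S, S -> .Ad, S -> .B, A -> .dd, A -> .Ad, B -> .ad, B -> .d]


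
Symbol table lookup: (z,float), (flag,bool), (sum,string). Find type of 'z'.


Lookup 'z' → type float


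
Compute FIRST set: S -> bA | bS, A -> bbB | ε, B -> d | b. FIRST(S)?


Per alternative of S: FIRST(bA) = {b}; FIRST(bS) = {b}
FIRST(S) = {b}


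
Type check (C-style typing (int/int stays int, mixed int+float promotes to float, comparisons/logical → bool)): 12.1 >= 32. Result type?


Operand types: float >= int
Rule: comparison yields bool
Result type: bool


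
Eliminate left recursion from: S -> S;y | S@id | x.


Left-recursive alternatives: S;y, S@id; non-recursive: x
Introduce S': S -> xS', S' -> ;yS' | @idS' | ε


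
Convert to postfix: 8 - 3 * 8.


* has higher precedence, evaluate 3*8 first
Postfix: 8 3 8 * -


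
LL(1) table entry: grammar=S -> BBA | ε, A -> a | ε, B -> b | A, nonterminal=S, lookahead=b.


For [S, b]: 'b' ∈ FIRST(BBA)
Entry: S -> BBA


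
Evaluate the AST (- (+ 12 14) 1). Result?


Evaluate inner: (+ 12 14) = 26
Evaluate root: (- 26 1) = 25
Result: 25


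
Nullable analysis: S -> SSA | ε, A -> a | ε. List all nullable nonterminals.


A nonterminal is nullable iff some alternative derives ε (directly, or every symbol in it is nullable)
Nullable: {A, S}


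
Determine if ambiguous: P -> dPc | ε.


balanced d^n…c^n: each string has a unique parse
Unambiguous


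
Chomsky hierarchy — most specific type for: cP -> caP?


LHS has context (more than one symbol) and |LHS| ≤ |RHS|
Classification: Type 1 (Context-Sensitive)


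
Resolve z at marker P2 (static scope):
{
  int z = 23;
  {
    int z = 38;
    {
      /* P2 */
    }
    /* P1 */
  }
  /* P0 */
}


P2's block does not declare z; resolves to the enclosing declaration at depth 1
z = 38


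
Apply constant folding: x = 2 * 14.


2 * 14 = 28 at compile time
Optimized: x = 28


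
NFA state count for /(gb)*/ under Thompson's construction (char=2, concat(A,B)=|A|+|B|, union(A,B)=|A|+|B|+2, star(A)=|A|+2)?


Syntax tree has 2 char leaf(s), 0 union(s), 1 star(s)
chars contribute 2×2 = 4; each union adds +2; each star adds +2
Total: 4 + 0 + 2 = 6 states


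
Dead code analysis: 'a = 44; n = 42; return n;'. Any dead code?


a is assigned but never read
Dead: 'a = 44'


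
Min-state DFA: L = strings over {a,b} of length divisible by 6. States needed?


Track length mod 6: states 0..5, accept at 0
Minimal DFA: 6 states


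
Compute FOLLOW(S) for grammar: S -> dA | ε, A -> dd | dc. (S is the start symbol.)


$ ∈ FOLLOW(S). For each A -> αBβ: add FIRST(β)\{ε} to FOLLOW(B); if β nullable, add FOLLOW(A).
FOLLOW(S) = {$}


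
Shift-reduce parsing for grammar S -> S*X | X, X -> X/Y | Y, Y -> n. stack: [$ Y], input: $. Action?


'Y' (not preceded by X/) is the handle for X -> Y
Action: reduce (X -> Y)


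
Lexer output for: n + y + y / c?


Scan left to right, longest-match per lexeme
Tokens: ID(n), OP(+), ID(y), OP(+), ID(y), OP(/), ID(c)


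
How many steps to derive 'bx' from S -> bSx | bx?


Derivation: S => bx
Steps: 1


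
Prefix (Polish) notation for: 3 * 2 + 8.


left-to-right (same/higher precedence on left): tree is (+ (* 3 2) 8)
Prefix: + * 3 2 8


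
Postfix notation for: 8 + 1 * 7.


* has higher precedence, evaluate 1*7 first
Postfix: 8 1 7 * +


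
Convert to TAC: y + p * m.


Break into single-operator statements:
t1 = p * m
t2 = y + t1


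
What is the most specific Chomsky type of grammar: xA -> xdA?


LHS has context (more than one symbol) and |LHS| ≤ |RHS|
Classification: Type 1 (Context-Sensitive)


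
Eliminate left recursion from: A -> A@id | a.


Left-recursive alternatives: A@id; non-recursive: a
Introduce A': A -> aA', A' -> @idA' | ε


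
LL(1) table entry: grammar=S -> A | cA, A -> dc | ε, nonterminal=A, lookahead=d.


For [A, d]: 'd' ∈ FIRST(dc)
Entry: A -> dc


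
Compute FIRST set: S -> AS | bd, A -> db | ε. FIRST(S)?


Per alternative of S: FIRST(AS) = {b, d}; FIRST(bd) = {b}
FIRST(S) = {b, d}


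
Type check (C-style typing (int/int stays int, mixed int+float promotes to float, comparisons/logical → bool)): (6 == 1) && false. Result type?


Operand types: bool && bool
Rule: logical operators take bool operands and yield bool
Result type: bool


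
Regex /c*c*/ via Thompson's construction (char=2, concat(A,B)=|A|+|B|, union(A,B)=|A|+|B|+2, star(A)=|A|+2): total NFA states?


Syntax tree has 2 char leaf(s), 0 union(s), 2 star(s)
chars contribute 2×2 = 4; each union adds +2; each star adds +2
Total: 4 + 0 + 4 = 8 states


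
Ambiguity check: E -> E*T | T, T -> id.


precedence layered via separate nonterminal T: deterministic
Unambiguous


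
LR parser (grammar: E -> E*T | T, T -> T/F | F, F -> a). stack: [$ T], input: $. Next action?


lookahead ∉ {/} so T won't extend; reduce E -> T
Action: reduce (E -> T)


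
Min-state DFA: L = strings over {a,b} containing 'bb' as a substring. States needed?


KMP-style automaton: 2 progress states + 1 absorbing accept = 3
Minimal DFA: 3 states


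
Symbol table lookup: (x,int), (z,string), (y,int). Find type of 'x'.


Lookup 'x' → type int


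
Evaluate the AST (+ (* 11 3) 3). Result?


Evaluate inner: (* 11 3) = 33
Evaluate root: (+ 33 3) = 36
Result: 36


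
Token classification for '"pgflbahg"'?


Pattern: double-quoted sequence
Type: STRING_LITERAL


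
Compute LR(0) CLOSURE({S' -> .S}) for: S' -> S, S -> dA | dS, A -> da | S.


Start: S' -> .S
For each item with dot before a nonterminal B, add B -> .γ for every B-production
Closure: [S' -> .S, S -> .dA, S -> .dS]


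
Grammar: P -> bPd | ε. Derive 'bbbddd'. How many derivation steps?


Derivation: P => bPd => bbPdd => bbbPddd => bbbddd
Steps: 4


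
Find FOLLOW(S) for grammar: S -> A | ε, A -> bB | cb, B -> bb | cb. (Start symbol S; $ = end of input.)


$ ∈ FOLLOW(S). For each A -> αBβ: add FIRST(β)\{ε} to FOLLOW(B); if β nullable, add FOLLOW(A).
FOLLOW(S) = {$}


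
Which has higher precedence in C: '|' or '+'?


'+' is additive (level 9); '|' is bitwise OR (level 3)
Higher level binds tighter
'+' has higher precedence than '|'


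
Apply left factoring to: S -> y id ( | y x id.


Common prefix: 'y'
Factored: S -> y S', S' -> id ( | x id


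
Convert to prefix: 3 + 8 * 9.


'*' binds tighter: tree is (+ 3 (* 8 9))
Prefix: + 3 * 8 9


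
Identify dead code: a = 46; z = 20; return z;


a is assigned but never read
Dead: 'a = 46'


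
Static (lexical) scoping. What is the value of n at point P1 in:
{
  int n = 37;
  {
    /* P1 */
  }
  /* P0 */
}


P1's block does not declare n; resolves to the enclosing declaration at depth 0
n = 37


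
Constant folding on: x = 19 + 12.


19 + 12 = 31 at compile time
Optimized: x = 31


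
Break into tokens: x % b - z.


Scan left to right, longest-match per lexeme
Tokens: ID(x), OP(%), ID(b), OP(-), ID(z)


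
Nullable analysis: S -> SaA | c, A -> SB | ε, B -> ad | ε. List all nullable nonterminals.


A nonterminal is nullable iff some alternative derives ε (directly, or every symbol in it is nullable)
Nullable: {A, B}


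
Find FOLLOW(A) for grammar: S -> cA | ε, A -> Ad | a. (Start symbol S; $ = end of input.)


$ ∈ FOLLOW(S). For each A -> αBβ: add FIRST(β)\{ε} to FOLLOW(B); if β nullable, add FOLLOW(A).
FOLLOW(A) = {$, d}


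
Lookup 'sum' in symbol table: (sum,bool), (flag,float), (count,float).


Lookup 'sum' → type bool


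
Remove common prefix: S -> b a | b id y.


Common prefix: 'b'
Factored: S -> b S', S' -> a | id y


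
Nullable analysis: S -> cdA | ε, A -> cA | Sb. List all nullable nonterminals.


A nonterminal is nullable iff some alternative derives ε (directly, or every symbol in it is nullable)
Nullable: {S}


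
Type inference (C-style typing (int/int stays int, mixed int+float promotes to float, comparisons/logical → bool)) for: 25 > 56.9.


Operand types: int > float
Rule: comparison yields bool
Result type: bool


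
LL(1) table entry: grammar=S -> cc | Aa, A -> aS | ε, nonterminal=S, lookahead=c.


For [S, c]: 'c' ∈ FIRST(cc)
Entry: S -> cc


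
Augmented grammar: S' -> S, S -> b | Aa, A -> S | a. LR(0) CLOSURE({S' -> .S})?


Start: S' -> .S
For each item with dot before a nonterminal B, add B -> .γ for every B-production
Closure: [S' -> .S, S -> .b, S -> .Aa, A -> .S, A -> .a]


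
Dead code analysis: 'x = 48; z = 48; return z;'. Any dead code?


x is assigned but never read
Dead: 'x = 48'


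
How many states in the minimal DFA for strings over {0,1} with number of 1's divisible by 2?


Track (count of 1) mod 2: states 0..1, accept at 0
Minimal DFA: 2 states


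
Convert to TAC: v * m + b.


Break into single-operator statements:
t1 = v * m
t2 = t1 + b


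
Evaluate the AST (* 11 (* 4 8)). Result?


Evaluate inner: (* 4 8) = 32
Evaluate root: (* 11 32) = 352
Result: 352


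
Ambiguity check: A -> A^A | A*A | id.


'id^id*id' has two parse trees (no precedence encoded between ^ and *)
Ambiguous


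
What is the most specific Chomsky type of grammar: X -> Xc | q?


Left-linear: every RHS is a terminal or one nonterminal followed by a terminal
Classification: Type 3 (Regular)


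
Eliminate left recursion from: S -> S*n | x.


Left-recursive alternatives: S*n; non-recursive: x
Introduce S': S -> xS', S' -> *nS' | ε


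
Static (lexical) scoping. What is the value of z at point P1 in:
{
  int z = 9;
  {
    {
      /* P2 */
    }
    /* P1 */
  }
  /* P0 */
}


P1's block does not declare z; resolves to the enclosing declaration at depth 0
z = 9


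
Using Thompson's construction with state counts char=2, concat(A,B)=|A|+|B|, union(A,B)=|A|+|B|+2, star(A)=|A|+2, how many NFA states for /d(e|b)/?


Syntax tree has 3 char leaf(s), 1 union(s), 0 star(s)
chars contribute 3×2 = 6; each union adds +2; each star adds +2
Total: 6 + 2 + 0 = 8 states


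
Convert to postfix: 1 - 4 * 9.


* has higher precedence, evaluate 4*9 first
Postfix: 1 4 9 * -


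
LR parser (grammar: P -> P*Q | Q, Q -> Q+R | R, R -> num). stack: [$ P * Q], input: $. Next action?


handle 'P*Q' on top; lookahead ∈ FOLLOW(P) = {*, $}
Action: reduce (P -> P*Q)


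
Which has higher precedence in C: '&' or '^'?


'&' is bitwise AND (level 5); '^' is bitwise XOR (level 4)
Higher level binds tighter
'&' has higher precedence than '^'


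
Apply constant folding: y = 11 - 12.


11 - 12 = -1 at compile time
Optimized: y = -1


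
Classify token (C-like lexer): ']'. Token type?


Pattern: delimiter/punctuation
Type: PUNCTUATION


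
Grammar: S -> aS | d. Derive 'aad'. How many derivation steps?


Derivation: S => aS => aaS => aad
Steps: 3


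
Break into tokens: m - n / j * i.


Scan left to right, longest-match per lexeme
Tokens: ID(m), OP(-), ID(n), OP(/), ID(j), OP(*), ID(i)


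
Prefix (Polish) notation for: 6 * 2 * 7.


left-to-right (same/higher precedence on left): tree is (* (* 6 2) 7)
Prefix: * * 6 2 7


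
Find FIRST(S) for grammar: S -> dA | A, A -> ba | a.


Per alternative of S: FIRST(dA) = {d}; FIRST(A) = {a, b}
FIRST(S) = {a, b, d}


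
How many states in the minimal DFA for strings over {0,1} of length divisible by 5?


Track length mod 5: states 0..4, accept at 0
Minimal DFA: 5 states


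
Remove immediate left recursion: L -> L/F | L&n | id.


Left-recursive alternatives: L/F, L&n; non-recursive: id
Introduce L': L -> idL', L' -> /FL' | &nL' | ε


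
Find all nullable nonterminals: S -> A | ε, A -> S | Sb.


A nonterminal is nullable iff some alternative derives ε (directly, or every symbol in it is nullable)
Nullable: {A, S}


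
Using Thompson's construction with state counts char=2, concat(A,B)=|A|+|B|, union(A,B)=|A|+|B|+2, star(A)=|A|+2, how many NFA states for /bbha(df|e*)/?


Syntax tree has 7 char leaf(s), 1 union(s), 1 star(s)
chars contribute 7×2 = 14; each union adds +2; each star adds +2
Total: 14 + 2 + 2 = 18 states


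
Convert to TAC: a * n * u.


Break into single-operator statements:
t1 = a * n
t2 = t1 * u


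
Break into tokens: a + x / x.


Scan left to right, longest-match per lexeme
Tokens: ID(a), OP(+), ID(x), OP(/), ID(x)


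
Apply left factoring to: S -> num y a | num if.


Common prefix: 'num'
Factored: S -> num S', S' -> y a | if


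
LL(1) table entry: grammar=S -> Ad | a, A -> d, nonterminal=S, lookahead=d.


For [S, d]: 'd' ∈ FIRST(Ad)
Entry: S -> Ad


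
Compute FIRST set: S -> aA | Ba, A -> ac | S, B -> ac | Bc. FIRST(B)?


Per alternative of B: FIRST(ac) = {a}; FIRST(Bc) = {a}
FIRST(B) = {a}


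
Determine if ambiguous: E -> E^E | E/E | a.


'a^a/a' has two parse trees (no precedence encoded between ^ and /)
Ambiguous


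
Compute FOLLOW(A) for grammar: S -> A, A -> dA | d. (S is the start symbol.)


$ ∈ FOLLOW(S). For each A -> αBβ: add FIRST(β)\{ε} to FOLLOW(B); if β nullable, add FOLLOW(A).
FOLLOW(A) = {$}


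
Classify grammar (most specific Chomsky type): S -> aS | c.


Right-linear: every RHS is a terminal or a terminal followed by one nonterminal
Classification: Type 3 (Regular)


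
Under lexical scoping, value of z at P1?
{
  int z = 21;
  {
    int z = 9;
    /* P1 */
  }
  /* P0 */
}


z declared in the same block as P1
z = 9


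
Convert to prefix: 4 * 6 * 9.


left-to-right (same/higher precedence on left): tree is (* (* 4 6) 9)
Prefix: * * 4 6 9


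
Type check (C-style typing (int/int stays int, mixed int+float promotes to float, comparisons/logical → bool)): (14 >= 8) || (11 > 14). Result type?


Operand types: bool || bool
Rule: logical operators take bool operands and yield bool
Result type: bool


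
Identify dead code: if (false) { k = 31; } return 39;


condition is constant false, so the whole block is unreachable
Dead: 'if (false) { k = 31; }'


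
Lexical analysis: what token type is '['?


Pattern: delimiter/punctuation
Type: PUNCTUATION


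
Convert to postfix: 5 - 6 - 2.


Left to right (same or higher precedence on left)
Postfix: 5 6 - 2 -


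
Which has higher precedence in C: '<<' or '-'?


'-' is additive (level 9); '<<' is shift (level 8)
Higher level binds tighter
'-' has higher precedence than '<<'


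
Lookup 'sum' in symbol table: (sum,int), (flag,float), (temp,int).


Lookup 'sum' → type int


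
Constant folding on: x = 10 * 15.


10 * 15 = 150 at compile time
Optimized: x = 150


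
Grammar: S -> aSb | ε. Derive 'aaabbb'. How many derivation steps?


Derivation: S => aSb => aaSbb => aaaSbbb => aaabbb
Steps: 4


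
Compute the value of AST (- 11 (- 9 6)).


Evaluate inner: (- 9 6) = 3
Evaluate root: (- 11 3) = 8
Result: 8


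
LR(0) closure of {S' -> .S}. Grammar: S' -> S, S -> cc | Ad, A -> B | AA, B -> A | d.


Start: S' -> .S
For each item with dot before a nonterminal B, add B -> .γ for every B-production
Closure: [S' -> .S, S -> .cc, S -> .Ad, A -> .B, A -> .AA, B -> .A, B -> .d]


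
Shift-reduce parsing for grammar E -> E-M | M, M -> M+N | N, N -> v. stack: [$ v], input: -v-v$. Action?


'v' on top is the handle for N -> v
Action: reduce (N -> v)


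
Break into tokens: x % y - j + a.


Scan left to right, longest-match per lexeme
Tokens: ID(x), OP(%), ID(y), OP(-), ID(j), OP(+), ID(a)


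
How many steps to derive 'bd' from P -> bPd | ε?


Derivation: P => bPd => bd
Steps: 2


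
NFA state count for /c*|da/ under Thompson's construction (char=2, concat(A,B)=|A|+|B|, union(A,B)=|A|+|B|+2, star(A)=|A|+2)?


Syntax tree has 3 char leaf(s), 1 union(s), 1 star(s)
chars contribute 3×2 = 6; each union adds +2; each star adds +2
Total: 6 + 2 + 2 = 10 states


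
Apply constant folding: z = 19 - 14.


19 - 14 = 5 at compile time
Optimized: z = 5


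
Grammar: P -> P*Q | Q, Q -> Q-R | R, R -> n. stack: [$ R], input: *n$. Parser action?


'R' (not preceded by Q-) is the handle for Q -> R
Action: reduce (Q -> R)


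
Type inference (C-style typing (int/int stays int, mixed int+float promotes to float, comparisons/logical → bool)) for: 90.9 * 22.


Operand types: float * int
Rule: mixed int/float promotes to float; int/int stays int
Result type: float


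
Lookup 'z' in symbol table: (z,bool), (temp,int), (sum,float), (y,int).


Lookup 'z' → type bool


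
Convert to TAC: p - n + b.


Break into single-operator statements:
t1 = p - n
t2 = t1 + b


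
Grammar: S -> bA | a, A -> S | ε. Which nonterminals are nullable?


A nonterminal is nullable iff some alternative derives ε (directly, or every symbol in it is nullable)
Nullable: {A}


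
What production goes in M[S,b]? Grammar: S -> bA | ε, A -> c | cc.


For [S, b]: 'b' ∈ FIRST(bA)
Entry: S -> bA


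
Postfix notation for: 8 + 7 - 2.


Left to right (same or higher precedence on left)
Postfix: 8 7 + 2 -


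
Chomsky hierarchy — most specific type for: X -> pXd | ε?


Single nonterminal LHS, but p^n d^n is not regular
Classification: Type 2 (Context-Free)


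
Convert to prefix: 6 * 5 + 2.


left-to-right (same/higher precedence on left): tree is (+ (* 6 5) 2)
Prefix: + * 6 5 2


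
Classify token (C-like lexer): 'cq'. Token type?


Pattern: letter/underscore followed by alphanumerics, not a keyword
Type: IDENTIFIER
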